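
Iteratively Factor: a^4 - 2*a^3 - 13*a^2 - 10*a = (a - 5)*(a^3 + 3*a^2 + 2*a) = (a - 5)*(a + 2)*(a^2 + a) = a*(a - 5)*(a + 2)*(a + 1)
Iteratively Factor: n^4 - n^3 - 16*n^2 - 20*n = (n)*(n^3 - n^2 - 16*n - 20) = n*(n + 2)*(n^2 - 3*n - 10) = n*(n - 5)*(n + 2)*(n + 2)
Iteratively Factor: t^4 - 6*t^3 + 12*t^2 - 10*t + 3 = (t - 1)*(t^3 - 5*t^2 + 7*t - 3) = (t - 3)*(t - 1)*(t^2 - 2*t + 1) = (t - 3)*(t - 1)^2*(t - 1)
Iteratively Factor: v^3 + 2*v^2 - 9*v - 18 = (v - 3)*(v^2 + 5*v + 6) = (v - 3)*(v + 2)*(v + 3)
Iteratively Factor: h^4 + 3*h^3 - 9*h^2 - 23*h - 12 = (h + 4)*(h^3 - h^2 - 5*h - 3) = (h + 1)*(h + 4)*(h^2 - 2*h - 3) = (h + 1)^2*(h + 4)*(h - 3)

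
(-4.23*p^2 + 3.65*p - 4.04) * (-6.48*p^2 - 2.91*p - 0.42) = 27.4104*p^4 - 11.3427*p^3 + 17.3343*p^2 + 10.2234*p + 1.6968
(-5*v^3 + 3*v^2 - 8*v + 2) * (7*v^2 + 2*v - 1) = -35*v^5 + 11*v^4 - 45*v^3 - 5*v^2 + 12*v - 2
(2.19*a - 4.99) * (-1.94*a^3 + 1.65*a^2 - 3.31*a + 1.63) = -4.2486*a^4 + 13.2941*a^3 - 15.4824*a^2 + 20.0866*a - 8.1337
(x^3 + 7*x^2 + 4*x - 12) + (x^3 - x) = 2*x^3 + 7*x^2 + 3*x - 12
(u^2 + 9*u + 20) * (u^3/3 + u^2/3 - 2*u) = u^5/3 + 10*u^4/3 + 23*u^3/3 - 34*u^2/3 - 40*u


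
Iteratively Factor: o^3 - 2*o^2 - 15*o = (o + 3)*(o^2 - 5*o) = (o - 5)*(o + 3)*(o)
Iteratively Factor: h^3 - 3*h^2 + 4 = (h - 2)*(h^2 - h - 2) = (h - 2)*(h + 1)*(h - 2)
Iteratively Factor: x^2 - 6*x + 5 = (x - 5)*(x - 1)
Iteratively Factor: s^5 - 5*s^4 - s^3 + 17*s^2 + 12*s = (s + 1)*(s^4 - 6*s^3 + 5*s^2 + 12*s) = (s - 3)*(s + 1)*(s^3 - 3*s^2 - 4*s) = (s - 4)*(s - 3)*(s + 1)*(s^2 + s) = (s - 4)*(s - 3)*(s + 1)^2*(s)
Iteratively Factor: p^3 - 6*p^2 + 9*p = (p)*(p^2 - 6*p + 9) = p*(p - 3)*(p - 3)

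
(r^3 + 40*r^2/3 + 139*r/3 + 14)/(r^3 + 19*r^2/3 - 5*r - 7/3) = (r + 6)/(r - 1)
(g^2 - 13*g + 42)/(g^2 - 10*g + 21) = (g - 6)/(g - 3)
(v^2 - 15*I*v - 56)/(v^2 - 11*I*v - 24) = (v - 7*I)/(v - 3*I)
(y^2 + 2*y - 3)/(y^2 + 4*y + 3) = (y - 1)/(y + 1)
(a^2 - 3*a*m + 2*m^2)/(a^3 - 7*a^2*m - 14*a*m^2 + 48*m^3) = (a - m)/(a^2 - 5*a*m - 24*m^2)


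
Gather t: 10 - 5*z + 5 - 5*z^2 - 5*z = -5*z^2 - 10*z + 15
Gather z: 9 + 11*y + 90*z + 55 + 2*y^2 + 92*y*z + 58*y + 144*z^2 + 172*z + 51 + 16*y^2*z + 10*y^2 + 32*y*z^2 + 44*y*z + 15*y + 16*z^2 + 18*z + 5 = 12*y^2 + 84*y + z^2*(32*y + 160) + z*(16*y^2 + 136*y + 280) + 120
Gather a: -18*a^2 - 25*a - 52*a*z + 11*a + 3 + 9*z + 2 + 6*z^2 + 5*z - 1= -18*a^2 + a*(-52*z - 14) + 6*z^2 + 14*z + 4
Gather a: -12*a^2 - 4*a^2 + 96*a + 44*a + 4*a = -16*a^2 + 144*a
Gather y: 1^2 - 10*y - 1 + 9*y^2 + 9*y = 9*y^2 - y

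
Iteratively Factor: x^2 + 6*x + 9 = (x + 3)*(x + 3)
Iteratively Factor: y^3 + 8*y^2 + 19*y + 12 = (y + 1)*(y^2 + 7*y + 12) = (y + 1)*(y + 4)*(y + 3)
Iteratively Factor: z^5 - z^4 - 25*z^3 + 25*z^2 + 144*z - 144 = (z + 3)*(z^4 - 4*z^3 - 13*z^2 + 64*z - 48) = (z + 3)*(z + 4)*(z^3 - 8*z^2 + 19*z - 12) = (z - 1)*(z + 3)*(z + 4)*(z^2 - 7*z + 12) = (z - 4)*(z - 1)*(z + 3)*(z + 4)*(z - 3)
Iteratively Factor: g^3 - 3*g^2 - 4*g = (g - 4)*(g^2 + g) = (g - 4)*(g + 1)*(g)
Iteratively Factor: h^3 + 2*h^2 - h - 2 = (h - 1)*(h^2 + 3*h + 2) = (h - 1)*(h + 1)*(h + 2)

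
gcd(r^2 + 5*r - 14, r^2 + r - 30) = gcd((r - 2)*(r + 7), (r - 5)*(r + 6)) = 1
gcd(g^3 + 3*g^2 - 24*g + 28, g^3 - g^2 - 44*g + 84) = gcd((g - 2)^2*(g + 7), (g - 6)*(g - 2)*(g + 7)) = g^2 + 5*g - 14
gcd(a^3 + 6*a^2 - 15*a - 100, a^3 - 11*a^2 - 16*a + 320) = a + 5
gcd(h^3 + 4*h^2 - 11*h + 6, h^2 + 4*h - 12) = h + 6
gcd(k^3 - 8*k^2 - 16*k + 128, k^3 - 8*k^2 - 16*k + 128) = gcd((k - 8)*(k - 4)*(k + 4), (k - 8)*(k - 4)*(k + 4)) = k^3 - 8*k^2 - 16*k + 128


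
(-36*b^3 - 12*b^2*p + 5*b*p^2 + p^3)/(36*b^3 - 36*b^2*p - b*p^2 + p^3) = (-6*b^2 - b*p + p^2)/(6*b^2 - 7*b*p + p^2)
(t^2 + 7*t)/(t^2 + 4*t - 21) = t/(t - 3)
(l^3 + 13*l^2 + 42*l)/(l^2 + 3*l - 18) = l*(l + 7)/(l - 3)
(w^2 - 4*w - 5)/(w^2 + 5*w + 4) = (w - 5)/(w + 4)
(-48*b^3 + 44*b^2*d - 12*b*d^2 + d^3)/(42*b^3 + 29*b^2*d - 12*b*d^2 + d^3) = (-8*b^2 + 6*b*d - d^2)/(7*b^2 + 6*b*d - d^2)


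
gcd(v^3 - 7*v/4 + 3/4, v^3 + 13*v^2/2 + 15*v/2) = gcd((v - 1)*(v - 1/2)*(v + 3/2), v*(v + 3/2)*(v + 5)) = v + 3/2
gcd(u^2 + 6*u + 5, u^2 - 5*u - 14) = 1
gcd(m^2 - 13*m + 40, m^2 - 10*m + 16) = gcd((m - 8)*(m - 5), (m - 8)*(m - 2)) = m - 8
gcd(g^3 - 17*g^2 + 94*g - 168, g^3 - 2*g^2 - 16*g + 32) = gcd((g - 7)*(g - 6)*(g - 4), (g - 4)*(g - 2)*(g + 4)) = g - 4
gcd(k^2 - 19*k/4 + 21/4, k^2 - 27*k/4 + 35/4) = k - 7/4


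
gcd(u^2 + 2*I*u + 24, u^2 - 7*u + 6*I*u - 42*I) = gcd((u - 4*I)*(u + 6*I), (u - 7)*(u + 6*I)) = u + 6*I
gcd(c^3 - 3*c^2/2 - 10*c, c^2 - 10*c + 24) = c - 4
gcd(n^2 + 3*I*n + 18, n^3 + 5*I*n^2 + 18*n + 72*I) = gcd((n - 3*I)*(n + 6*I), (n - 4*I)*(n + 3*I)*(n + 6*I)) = n + 6*I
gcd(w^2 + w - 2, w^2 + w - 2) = w^2 + w - 2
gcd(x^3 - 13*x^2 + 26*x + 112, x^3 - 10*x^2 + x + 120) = x - 8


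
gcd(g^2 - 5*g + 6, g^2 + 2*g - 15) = g - 3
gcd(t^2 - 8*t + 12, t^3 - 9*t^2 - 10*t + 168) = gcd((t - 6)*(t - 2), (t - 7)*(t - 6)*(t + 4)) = t - 6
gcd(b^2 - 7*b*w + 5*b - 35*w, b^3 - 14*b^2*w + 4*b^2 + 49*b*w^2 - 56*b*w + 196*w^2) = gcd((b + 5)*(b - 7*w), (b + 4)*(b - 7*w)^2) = -b + 7*w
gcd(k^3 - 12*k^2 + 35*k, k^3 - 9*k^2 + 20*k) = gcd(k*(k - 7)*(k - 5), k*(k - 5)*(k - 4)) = k^2 - 5*k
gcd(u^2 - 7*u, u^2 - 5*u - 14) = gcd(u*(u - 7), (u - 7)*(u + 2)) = u - 7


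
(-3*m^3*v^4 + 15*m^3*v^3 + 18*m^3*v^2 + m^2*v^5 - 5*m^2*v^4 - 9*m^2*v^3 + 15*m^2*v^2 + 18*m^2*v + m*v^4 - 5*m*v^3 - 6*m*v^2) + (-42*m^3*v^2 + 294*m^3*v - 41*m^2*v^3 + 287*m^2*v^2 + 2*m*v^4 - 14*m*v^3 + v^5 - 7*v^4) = -3*m^3*v^4 + 15*m^3*v^3 - 24*m^3*v^2 + 294*m^3*v + m^2*v^5 - 5*m^2*v^4 - 50*m^2*v^3 + 302*m^2*v^2 + 18*m^2*v + 3*m*v^4 - 19*m*v^3 - 6*m*v^2 + v^5 - 7*v^4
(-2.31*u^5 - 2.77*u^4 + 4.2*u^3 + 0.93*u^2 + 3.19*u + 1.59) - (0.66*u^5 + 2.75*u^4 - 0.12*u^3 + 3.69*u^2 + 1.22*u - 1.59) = -2.97*u^5 - 5.52*u^4 + 4.32*u^3 - 2.76*u^2 + 1.97*u + 3.18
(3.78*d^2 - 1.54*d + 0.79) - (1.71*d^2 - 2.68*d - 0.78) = 2.07*d^2 + 1.14*d + 1.57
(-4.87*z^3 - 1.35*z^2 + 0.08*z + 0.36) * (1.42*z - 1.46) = -6.9154*z^4 + 5.1932*z^3 + 2.0846*z^2 + 0.3944*z - 0.5256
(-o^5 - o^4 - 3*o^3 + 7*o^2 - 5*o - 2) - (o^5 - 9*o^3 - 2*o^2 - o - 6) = -2*o^5 - o^4 + 6*o^3 + 9*o^2 - 4*o + 4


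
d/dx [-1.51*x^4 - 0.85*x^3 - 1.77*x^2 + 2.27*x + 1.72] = -6.04*x^3 - 2.55*x^2 - 3.54*x + 2.27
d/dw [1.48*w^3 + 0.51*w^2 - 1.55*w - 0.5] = 4.44*w^2 + 1.02*w - 1.55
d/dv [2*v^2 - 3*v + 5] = 4*v - 3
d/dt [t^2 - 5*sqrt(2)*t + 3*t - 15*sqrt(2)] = 2*t - 5*sqrt(2) + 3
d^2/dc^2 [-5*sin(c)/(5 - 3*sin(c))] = 25*(-3*sin(c)^2 - 5*sin(c) + 6)/(3*sin(c) - 5)^3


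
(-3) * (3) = -9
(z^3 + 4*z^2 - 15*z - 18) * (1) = z^3 + 4*z^2 - 15*z - 18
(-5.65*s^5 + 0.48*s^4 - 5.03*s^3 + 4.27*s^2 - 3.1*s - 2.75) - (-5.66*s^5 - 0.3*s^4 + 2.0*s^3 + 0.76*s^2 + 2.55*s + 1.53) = 0.00999999999999979*s^5 + 0.78*s^4 - 7.03*s^3 + 3.51*s^2 - 5.65*s - 4.28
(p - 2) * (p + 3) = p^2 + p - 6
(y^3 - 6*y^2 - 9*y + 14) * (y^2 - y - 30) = y^5 - 7*y^4 - 33*y^3 + 203*y^2 + 256*y - 420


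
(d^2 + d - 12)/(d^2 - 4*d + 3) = (d + 4)/(d - 1)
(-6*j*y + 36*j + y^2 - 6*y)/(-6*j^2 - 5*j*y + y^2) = (y - 6)/(j + y)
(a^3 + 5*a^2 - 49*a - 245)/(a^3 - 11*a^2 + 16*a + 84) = (a^2 + 12*a + 35)/(a^2 - 4*a - 12)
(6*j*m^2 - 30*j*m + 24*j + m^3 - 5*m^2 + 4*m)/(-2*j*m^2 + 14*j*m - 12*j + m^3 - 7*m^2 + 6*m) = (-6*j*m + 24*j - m^2 + 4*m)/(2*j*m - 12*j - m^2 + 6*m)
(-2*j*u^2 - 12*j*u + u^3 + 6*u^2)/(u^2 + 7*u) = (-2*j*u - 12*j + u^2 + 6*u)/(u + 7)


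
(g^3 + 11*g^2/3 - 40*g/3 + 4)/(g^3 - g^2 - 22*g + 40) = (g^2 + 17*g/3 - 2)/(g^2 + g - 20)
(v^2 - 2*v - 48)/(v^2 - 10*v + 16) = (v + 6)/(v - 2)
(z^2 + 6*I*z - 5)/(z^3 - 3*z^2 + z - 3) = (z + 5*I)/(z^2 - z*(3 + I) + 3*I)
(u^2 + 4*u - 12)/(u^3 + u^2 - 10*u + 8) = (u + 6)/(u^2 + 3*u - 4)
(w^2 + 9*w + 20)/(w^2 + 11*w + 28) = (w + 5)/(w + 7)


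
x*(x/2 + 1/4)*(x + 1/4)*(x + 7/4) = x^4/2 + 5*x^3/4 + 23*x^2/32 + 7*x/64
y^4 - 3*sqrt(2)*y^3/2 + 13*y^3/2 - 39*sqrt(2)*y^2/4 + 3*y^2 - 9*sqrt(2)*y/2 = y*(y + 1/2)*(y + 6)*(y - 3*sqrt(2)/2)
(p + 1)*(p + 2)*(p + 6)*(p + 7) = p^4 + 16*p^3 + 83*p^2 + 152*p + 84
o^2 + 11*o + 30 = (o + 5)*(o + 6)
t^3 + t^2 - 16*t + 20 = (t - 2)^2*(t + 5)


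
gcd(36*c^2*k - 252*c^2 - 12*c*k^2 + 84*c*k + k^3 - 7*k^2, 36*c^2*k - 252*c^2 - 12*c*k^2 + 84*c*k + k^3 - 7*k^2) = 36*c^2*k - 252*c^2 - 12*c*k^2 + 84*c*k + k^3 - 7*k^2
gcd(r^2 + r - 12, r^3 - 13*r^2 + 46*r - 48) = r - 3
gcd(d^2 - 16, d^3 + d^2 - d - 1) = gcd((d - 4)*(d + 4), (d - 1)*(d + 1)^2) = 1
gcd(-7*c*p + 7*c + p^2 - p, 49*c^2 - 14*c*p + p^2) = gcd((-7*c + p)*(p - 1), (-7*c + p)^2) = -7*c + p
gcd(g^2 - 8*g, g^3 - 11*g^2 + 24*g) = g^2 - 8*g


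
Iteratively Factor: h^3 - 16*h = (h)*(h^2 - 16) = h*(h + 4)*(h - 4)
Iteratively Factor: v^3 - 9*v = (v - 3)*(v^2 + 3*v) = v*(v - 3)*(v + 3)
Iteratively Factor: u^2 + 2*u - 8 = (u + 4)*(u - 2)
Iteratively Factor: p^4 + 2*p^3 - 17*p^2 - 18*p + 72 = (p + 4)*(p^3 - 2*p^2 - 9*p + 18) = (p - 3)*(p + 4)*(p^2 + p - 6) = (p - 3)*(p + 3)*(p + 4)*(p - 2)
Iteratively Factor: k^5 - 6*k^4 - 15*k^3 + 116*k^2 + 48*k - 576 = (k - 4)*(k^4 - 2*k^3 - 23*k^2 + 24*k + 144) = (k - 4)^2*(k^3 + 2*k^2 - 15*k - 36) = (k - 4)^2*(k + 3)*(k^2 - k - 12) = (k - 4)^2*(k + 3)^2*(k - 4)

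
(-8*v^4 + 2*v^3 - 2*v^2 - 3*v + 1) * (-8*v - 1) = 64*v^5 - 8*v^4 + 14*v^3 + 26*v^2 - 5*v - 1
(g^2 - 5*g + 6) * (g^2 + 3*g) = g^4 - 2*g^3 - 9*g^2 + 18*g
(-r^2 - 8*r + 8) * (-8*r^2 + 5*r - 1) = 8*r^4 + 59*r^3 - 103*r^2 + 48*r - 8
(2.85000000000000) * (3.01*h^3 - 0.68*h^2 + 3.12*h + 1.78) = 8.5785*h^3 - 1.938*h^2 + 8.892*h + 5.073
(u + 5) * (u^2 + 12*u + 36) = u^3 + 17*u^2 + 96*u + 180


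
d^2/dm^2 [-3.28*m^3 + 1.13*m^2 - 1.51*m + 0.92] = 2.26 - 19.68*m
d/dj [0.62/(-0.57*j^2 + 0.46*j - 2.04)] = (0.7068*j - 0.2852)/(0.57*j^2 - 0.46*j + 2.04)^2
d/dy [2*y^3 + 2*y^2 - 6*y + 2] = 6*y^2 + 4*y - 6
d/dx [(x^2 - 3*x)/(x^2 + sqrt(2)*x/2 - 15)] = (sqrt(2)*x^2 + 6*x^2 - 60*x + 90)/(2*x^4 + 2*sqrt(2)*x^3 - 59*x^2 - 30*sqrt(2)*x + 450)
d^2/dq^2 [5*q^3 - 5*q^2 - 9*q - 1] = 30*q - 10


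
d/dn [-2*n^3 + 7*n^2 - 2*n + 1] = -6*n^2 + 14*n - 2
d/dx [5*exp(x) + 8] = 5*exp(x)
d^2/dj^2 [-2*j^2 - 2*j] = -4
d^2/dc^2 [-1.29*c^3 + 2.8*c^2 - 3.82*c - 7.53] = 5.6 - 7.74*c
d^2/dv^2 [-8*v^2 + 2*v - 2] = -16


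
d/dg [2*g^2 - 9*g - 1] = 4*g - 9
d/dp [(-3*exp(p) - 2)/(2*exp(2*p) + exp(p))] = 2*(3*exp(2*p) + 4*exp(p) + 1)*exp(-p)/(4*exp(2*p) + 4*exp(p) + 1)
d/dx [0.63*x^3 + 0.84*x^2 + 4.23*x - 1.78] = 1.89*x^2 + 1.68*x + 4.23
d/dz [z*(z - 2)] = 2*z - 2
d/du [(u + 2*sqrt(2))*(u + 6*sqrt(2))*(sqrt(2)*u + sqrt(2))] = 3*sqrt(2)*u^2 + 2*sqrt(2)*u + 32*u + 16 + 24*sqrt(2)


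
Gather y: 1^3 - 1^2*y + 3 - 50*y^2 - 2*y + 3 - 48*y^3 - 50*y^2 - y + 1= -48*y^3 - 100*y^2 - 4*y + 8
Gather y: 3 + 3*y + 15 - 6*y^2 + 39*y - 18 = -6*y^2 + 42*y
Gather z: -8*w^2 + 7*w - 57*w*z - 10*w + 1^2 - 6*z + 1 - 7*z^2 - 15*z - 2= -8*w^2 - 3*w - 7*z^2 + z*(-57*w - 21)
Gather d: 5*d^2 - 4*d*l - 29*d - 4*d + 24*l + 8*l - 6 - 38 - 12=5*d^2 + d*(-4*l - 33) + 32*l - 56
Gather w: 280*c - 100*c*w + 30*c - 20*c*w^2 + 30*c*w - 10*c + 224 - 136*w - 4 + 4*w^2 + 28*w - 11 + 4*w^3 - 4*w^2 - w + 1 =-20*c*w^2 + 300*c + 4*w^3 + w*(-70*c - 109) + 210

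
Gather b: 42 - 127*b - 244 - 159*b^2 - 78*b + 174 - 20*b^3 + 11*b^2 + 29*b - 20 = -20*b^3 - 148*b^2 - 176*b - 48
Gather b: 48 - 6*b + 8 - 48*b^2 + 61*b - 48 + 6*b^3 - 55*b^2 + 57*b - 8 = 6*b^3 - 103*b^2 + 112*b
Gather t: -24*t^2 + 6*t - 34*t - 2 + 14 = -24*t^2 - 28*t + 12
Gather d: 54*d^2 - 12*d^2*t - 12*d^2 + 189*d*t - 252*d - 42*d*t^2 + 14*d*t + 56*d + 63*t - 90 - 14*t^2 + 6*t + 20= d^2*(42 - 12*t) + d*(-42*t^2 + 203*t - 196) - 14*t^2 + 69*t - 70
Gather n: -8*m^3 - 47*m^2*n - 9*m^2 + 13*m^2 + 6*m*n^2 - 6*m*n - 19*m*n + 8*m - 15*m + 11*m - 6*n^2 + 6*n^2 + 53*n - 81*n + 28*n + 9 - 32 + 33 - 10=-8*m^3 + 4*m^2 + 6*m*n^2 + 4*m + n*(-47*m^2 - 25*m)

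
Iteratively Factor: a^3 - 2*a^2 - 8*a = (a)*(a^2 - 2*a - 8) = a*(a + 2)*(a - 4)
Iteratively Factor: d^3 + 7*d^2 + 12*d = (d + 4)*(d^2 + 3*d) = (d + 3)*(d + 4)*(d)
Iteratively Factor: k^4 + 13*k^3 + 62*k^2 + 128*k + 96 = (k + 4)*(k^3 + 9*k^2 + 26*k + 24) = (k + 4)^2*(k^2 + 5*k + 6) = (k + 2)*(k + 4)^2*(k + 3)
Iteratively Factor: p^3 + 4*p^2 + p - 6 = (p + 3)*(p^2 + p - 2) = (p + 2)*(p + 3)*(p - 1)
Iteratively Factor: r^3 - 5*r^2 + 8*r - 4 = (r - 1)*(r^2 - 4*r + 4) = (r - 2)*(r - 1)*(r - 2)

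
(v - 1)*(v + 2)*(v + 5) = v^3 + 6*v^2 + 3*v - 10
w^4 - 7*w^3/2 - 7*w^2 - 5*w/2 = w*(w - 5)*(w + 1/2)*(w + 1)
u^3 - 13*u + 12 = (u - 3)*(u - 1)*(u + 4)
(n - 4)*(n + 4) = n^2 - 16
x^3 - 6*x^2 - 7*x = x*(x - 7)*(x + 1)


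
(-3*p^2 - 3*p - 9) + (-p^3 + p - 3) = -p^3 - 3*p^2 - 2*p - 12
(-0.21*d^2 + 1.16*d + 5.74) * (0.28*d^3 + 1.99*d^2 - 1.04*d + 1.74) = -0.0588*d^5 - 0.0931*d^4 + 4.134*d^3 + 9.8508*d^2 - 3.9512*d + 9.9876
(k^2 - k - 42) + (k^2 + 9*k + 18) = 2*k^2 + 8*k - 24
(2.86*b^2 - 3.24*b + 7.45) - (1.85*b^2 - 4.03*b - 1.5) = 1.01*b^2 + 0.79*b + 8.95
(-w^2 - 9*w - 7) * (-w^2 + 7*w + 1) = w^4 + 2*w^3 - 57*w^2 - 58*w - 7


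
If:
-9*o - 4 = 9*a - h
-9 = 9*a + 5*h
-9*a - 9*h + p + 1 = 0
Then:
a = -5*p/36 - 43/18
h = p/4 + 5/2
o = p/6 + 20/9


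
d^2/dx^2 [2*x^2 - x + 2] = 4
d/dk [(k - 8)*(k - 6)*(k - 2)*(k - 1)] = 4*k^3 - 51*k^2 + 184*k - 172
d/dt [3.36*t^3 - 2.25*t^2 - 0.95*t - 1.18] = 10.08*t^2 - 4.5*t - 0.95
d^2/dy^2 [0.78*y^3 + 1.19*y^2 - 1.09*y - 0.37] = 4.68*y + 2.38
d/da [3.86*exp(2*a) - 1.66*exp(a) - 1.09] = (7.72*exp(a) - 1.66)*exp(a)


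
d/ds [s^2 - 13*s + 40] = 2*s - 13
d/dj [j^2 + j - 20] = 2*j + 1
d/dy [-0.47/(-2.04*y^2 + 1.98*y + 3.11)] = (0.9306 - 1.9176*y)/(-2.04*y^2 + 1.98*y + 3.11)^2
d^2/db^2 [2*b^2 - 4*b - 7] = 4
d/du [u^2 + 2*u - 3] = 2*u + 2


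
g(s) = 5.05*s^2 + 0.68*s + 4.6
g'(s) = 10.1*s + 0.68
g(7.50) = 293.76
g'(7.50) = 76.43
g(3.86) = 82.47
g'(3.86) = 39.67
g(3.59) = 72.13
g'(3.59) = 36.94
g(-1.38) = 13.28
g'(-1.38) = -13.26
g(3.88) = 83.26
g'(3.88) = 39.87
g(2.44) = 36.32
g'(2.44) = 25.32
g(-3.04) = 49.20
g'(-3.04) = -30.02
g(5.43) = 157.19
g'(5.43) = 55.52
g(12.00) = 739.96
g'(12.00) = 121.88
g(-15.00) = 1130.65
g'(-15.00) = -150.82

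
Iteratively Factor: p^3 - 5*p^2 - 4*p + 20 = (p + 2)*(p^2 - 7*p + 10) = (p - 2)*(p + 2)*(p - 5)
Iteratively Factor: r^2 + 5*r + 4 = (r + 4)*(r + 1)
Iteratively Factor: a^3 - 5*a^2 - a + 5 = (a - 1)*(a^2 - 4*a - 5) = (a - 1)*(a + 1)*(a - 5)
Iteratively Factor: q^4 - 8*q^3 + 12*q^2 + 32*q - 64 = (q - 4)*(q^3 - 4*q^2 - 4*q + 16) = (q - 4)^2*(q^2 - 4) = (q - 4)^2*(q + 2)*(q - 2)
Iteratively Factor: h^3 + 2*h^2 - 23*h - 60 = (h - 5)*(h^2 + 7*h + 12) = (h - 5)*(h + 4)*(h + 3)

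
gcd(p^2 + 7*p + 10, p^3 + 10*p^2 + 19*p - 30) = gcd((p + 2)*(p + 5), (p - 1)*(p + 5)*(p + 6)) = p + 5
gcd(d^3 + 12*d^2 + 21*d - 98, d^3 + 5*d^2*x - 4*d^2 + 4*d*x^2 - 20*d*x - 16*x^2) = 1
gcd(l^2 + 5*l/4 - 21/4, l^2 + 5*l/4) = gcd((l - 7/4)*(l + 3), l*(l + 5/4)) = 1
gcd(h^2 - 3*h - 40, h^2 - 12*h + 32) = h - 8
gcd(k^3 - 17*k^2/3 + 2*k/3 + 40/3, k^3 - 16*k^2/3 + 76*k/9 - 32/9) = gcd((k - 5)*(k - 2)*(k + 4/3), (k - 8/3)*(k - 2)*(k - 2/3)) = k - 2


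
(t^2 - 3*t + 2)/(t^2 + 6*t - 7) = (t - 2)/(t + 7)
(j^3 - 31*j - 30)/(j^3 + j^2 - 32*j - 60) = (j + 1)/(j + 2)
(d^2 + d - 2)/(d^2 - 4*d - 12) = (d - 1)/(d - 6)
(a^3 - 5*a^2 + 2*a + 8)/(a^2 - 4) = (a^2 - 3*a - 4)/(a + 2)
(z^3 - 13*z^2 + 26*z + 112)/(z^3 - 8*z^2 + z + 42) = (z - 8)/(z - 3)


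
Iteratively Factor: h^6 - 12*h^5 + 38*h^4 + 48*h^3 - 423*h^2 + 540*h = (h - 5)*(h^5 - 7*h^4 + 3*h^3 + 63*h^2 - 108*h) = (h - 5)*(h + 3)*(h^4 - 10*h^3 + 33*h^2 - 36*h) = (h - 5)*(h - 3)*(h + 3)*(h^3 - 7*h^2 + 12*h) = (h - 5)*(h - 4)*(h - 3)*(h + 3)*(h^2 - 3*h) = (h - 5)*(h - 4)*(h - 3)^2*(h + 3)*(h)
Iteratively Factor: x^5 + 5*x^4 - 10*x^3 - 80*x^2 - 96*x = (x + 2)*(x^4 + 3*x^3 - 16*x^2 - 48*x) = (x + 2)*(x + 3)*(x^3 - 16*x) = x*(x + 2)*(x + 3)*(x^2 - 16) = x*(x - 4)*(x + 2)*(x + 3)*(x + 4)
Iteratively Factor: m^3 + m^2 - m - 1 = (m - 1)*(m^2 + 2*m + 1) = (m - 1)*(m + 1)*(m + 1)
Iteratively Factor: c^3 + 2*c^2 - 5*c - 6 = (c - 2)*(c^2 + 4*c + 3) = (c - 2)*(c + 1)*(c + 3)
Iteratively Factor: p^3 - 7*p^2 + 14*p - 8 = (p - 2)*(p^2 - 5*p + 4) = (p - 2)*(p - 1)*(p - 4)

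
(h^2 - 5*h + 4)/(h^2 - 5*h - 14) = (-h^2 + 5*h - 4)/(-h^2 + 5*h + 14)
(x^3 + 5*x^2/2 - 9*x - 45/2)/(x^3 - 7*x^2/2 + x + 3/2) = (2*x^2 + 11*x + 15)/(2*x^2 - x - 1)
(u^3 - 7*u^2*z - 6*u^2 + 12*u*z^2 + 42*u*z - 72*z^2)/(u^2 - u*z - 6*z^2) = (u^2 - 4*u*z - 6*u + 24*z)/(u + 2*z)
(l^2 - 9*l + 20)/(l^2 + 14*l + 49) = (l^2 - 9*l + 20)/(l^2 + 14*l + 49)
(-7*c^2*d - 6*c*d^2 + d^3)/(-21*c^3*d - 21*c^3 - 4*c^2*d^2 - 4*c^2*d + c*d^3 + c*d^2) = d*(c + d)/(c*(3*c*d + 3*c + d^2 + d))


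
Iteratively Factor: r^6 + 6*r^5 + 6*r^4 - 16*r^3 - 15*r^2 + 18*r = (r + 2)*(r^5 + 4*r^4 - 2*r^3 - 12*r^2 + 9*r) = r*(r + 2)*(r^4 + 4*r^3 - 2*r^2 - 12*r + 9) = r*(r + 2)*(r + 3)*(r^3 + r^2 - 5*r + 3) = r*(r - 1)*(r + 2)*(r + 3)*(r^2 + 2*r - 3) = r*(r - 1)^2*(r + 2)*(r + 3)*(r + 3)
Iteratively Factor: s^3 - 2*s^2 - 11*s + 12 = (s - 1)*(s^2 - s - 12) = (s - 4)*(s - 1)*(s + 3)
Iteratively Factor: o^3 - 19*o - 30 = (o - 5)*(o^2 + 5*o + 6) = (o - 5)*(o + 3)*(o + 2)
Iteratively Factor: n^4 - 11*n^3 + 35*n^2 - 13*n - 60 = (n - 3)*(n^3 - 8*n^2 + 11*n + 20) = (n - 5)*(n - 3)*(n^2 - 3*n - 4) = (n - 5)*(n - 3)*(n + 1)*(n - 4)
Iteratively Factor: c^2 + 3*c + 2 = (c + 2)*(c + 1)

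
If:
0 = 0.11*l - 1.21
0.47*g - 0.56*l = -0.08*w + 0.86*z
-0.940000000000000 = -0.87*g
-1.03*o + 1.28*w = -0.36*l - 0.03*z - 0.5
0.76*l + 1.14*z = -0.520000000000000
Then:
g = 1.08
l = 11.00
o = -12.16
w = -13.08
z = -7.79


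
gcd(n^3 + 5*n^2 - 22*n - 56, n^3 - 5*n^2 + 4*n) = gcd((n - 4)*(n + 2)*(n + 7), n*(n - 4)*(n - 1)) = n - 4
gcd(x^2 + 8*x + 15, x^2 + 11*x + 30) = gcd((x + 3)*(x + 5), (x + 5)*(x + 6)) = x + 5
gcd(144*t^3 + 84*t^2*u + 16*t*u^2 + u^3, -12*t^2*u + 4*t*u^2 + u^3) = 6*t + u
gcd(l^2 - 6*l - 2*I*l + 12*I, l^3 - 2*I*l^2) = l - 2*I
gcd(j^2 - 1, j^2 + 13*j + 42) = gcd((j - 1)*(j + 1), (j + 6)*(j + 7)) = 1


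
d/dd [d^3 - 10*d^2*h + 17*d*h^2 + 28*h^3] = 3*d^2 - 20*d*h + 17*h^2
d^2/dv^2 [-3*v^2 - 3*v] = -6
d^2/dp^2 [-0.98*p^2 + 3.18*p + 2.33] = -1.96000000000000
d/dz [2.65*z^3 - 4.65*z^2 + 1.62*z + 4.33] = 7.95*z^2 - 9.3*z + 1.62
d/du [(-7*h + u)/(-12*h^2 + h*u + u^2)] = (-12*h^2 + h*u + u^2 + (h + 2*u)*(7*h - u))/(-12*h^2 + h*u + u^2)^2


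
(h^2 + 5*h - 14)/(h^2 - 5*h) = (h^2 + 5*h - 14)/(h*(h - 5))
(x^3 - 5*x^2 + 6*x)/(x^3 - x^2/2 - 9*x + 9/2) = 2*x*(x - 2)/(2*x^2 + 5*x - 3)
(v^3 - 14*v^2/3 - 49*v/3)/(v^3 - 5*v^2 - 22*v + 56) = v*(3*v + 7)/(3*(v^2 + 2*v - 8))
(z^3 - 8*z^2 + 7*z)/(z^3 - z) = (z - 7)/(z + 1)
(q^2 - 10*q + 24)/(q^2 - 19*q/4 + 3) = 4*(q - 6)/(4*q - 3)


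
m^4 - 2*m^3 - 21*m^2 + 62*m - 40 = (m - 4)*(m - 2)*(m - 1)*(m + 5)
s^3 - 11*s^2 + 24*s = s*(s - 8)*(s - 3)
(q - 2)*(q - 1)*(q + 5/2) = q^3 - q^2/2 - 11*q/2 + 5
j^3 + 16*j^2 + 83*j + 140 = (j + 4)*(j + 5)*(j + 7)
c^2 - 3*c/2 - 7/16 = (c - 7/4)*(c + 1/4)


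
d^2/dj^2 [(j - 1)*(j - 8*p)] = 2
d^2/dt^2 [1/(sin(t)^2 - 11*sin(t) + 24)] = (-4*sin(t)^4 + 33*sin(t)^3 - 19*sin(t)^2 - 330*sin(t) + 194)/(sin(t)^2 - 11*sin(t) + 24)^3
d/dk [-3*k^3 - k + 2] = -9*k^2 - 1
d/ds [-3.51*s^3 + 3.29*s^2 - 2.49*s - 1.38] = -10.53*s^2 + 6.58*s - 2.49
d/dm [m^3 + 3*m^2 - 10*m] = 3*m^2 + 6*m - 10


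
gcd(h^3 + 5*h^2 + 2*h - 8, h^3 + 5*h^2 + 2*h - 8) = h^3 + 5*h^2 + 2*h - 8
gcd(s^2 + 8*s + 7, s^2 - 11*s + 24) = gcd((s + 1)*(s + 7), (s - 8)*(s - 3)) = 1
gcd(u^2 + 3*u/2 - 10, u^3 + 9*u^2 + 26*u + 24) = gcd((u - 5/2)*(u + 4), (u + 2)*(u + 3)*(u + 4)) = u + 4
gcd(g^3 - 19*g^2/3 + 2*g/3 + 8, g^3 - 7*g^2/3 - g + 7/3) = g + 1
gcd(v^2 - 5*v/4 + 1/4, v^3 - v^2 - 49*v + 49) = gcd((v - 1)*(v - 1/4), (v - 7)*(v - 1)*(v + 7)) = v - 1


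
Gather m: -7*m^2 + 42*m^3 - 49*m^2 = 42*m^3 - 56*m^2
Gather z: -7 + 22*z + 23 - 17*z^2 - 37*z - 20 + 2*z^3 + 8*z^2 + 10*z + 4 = 2*z^3 - 9*z^2 - 5*z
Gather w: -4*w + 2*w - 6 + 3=-2*w - 3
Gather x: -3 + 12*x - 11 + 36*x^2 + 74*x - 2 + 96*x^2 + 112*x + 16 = 132*x^2 + 198*x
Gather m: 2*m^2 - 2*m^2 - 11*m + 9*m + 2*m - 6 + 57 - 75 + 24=0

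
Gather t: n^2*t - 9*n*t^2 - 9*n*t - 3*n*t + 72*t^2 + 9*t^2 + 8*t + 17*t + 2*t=t^2*(81 - 9*n) + t*(n^2 - 12*n + 27)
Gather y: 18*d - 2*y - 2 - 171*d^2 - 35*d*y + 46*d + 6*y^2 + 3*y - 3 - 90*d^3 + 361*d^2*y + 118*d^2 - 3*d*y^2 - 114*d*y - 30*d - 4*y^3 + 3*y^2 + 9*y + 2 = -90*d^3 - 53*d^2 + 34*d - 4*y^3 + y^2*(9 - 3*d) + y*(361*d^2 - 149*d + 10) - 3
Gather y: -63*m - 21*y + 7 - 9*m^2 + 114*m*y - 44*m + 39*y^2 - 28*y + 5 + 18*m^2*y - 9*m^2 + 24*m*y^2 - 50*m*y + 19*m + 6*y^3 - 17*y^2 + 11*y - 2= -18*m^2 - 88*m + 6*y^3 + y^2*(24*m + 22) + y*(18*m^2 + 64*m - 38) + 10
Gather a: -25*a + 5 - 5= -25*a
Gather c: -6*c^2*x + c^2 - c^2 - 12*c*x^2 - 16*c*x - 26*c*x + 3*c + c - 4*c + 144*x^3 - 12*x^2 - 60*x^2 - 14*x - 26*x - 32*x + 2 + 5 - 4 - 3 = -6*c^2*x + c*(-12*x^2 - 42*x) + 144*x^3 - 72*x^2 - 72*x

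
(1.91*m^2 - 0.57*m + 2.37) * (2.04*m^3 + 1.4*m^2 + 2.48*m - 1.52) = 3.8964*m^5 + 1.5112*m^4 + 8.7736*m^3 - 0.9988*m^2 + 6.744*m - 3.6024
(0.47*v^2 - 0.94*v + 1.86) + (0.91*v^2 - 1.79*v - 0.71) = 1.38*v^2 - 2.73*v + 1.15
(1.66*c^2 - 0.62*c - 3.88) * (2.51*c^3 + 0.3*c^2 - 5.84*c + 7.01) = 4.1666*c^5 - 1.0582*c^4 - 19.6192*c^3 + 14.0934*c^2 + 18.313*c - 27.1988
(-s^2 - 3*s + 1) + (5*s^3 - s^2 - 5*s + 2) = 5*s^3 - 2*s^2 - 8*s + 3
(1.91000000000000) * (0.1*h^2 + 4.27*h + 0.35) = 0.191*h^2 + 8.1557*h + 0.6685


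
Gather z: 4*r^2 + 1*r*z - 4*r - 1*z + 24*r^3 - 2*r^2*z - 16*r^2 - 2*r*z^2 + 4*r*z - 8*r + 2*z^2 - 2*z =24*r^3 - 12*r^2 - 12*r + z^2*(2 - 2*r) + z*(-2*r^2 + 5*r - 3)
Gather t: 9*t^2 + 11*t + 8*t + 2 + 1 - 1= 9*t^2 + 19*t + 2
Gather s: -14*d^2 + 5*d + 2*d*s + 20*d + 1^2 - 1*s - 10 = -14*d^2 + 25*d + s*(2*d - 1) - 9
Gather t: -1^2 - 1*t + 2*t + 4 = t + 3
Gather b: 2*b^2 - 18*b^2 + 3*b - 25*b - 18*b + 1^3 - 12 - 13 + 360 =-16*b^2 - 40*b + 336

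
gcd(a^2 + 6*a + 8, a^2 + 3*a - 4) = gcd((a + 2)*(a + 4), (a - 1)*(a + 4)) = a + 4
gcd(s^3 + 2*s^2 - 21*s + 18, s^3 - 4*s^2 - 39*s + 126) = s^2 + 3*s - 18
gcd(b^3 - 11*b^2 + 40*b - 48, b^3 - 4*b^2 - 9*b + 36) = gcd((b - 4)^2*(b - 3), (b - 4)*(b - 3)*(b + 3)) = b^2 - 7*b + 12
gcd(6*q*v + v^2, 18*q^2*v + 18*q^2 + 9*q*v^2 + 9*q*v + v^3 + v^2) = 6*q + v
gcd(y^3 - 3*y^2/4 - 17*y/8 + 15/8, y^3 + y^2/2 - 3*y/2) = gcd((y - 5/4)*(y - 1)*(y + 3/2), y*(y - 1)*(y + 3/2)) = y^2 + y/2 - 3/2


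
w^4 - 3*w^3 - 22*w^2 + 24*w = w*(w - 6)*(w - 1)*(w + 4)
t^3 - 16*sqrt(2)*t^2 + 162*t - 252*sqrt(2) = (t - 7*sqrt(2))*(t - 6*sqrt(2))*(t - 3*sqrt(2))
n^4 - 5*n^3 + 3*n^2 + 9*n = n*(n - 3)^2*(n + 1)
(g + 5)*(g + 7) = g^2 + 12*g + 35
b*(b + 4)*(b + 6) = b^3 + 10*b^2 + 24*b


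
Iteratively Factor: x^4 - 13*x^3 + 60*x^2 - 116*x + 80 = (x - 5)*(x^3 - 8*x^2 + 20*x - 16) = (x - 5)*(x - 2)*(x^2 - 6*x + 8) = (x - 5)*(x - 4)*(x - 2)*(x - 2)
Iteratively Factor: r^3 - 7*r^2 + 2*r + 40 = (r - 4)*(r^2 - 3*r - 10) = (r - 4)*(r + 2)*(r - 5)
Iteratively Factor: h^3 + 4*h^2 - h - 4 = (h - 1)*(h^2 + 5*h + 4) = (h - 1)*(h + 1)*(h + 4)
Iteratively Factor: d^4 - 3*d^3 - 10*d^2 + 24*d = (d + 3)*(d^3 - 6*d^2 + 8*d) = (d - 4)*(d + 3)*(d^2 - 2*d) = (d - 4)*(d - 2)*(d + 3)*(d)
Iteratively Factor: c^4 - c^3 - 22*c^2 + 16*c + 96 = (c - 4)*(c^3 + 3*c^2 - 10*c - 24) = (c - 4)*(c + 4)*(c^2 - c - 6) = (c - 4)*(c + 2)*(c + 4)*(c - 3)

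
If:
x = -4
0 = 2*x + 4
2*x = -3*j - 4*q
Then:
No Solution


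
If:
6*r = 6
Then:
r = 1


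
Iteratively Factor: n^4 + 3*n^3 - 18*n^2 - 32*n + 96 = (n - 3)*(n^3 + 6*n^2 - 32) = (n - 3)*(n + 4)*(n^2 + 2*n - 8) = (n - 3)*(n + 4)^2*(n - 2)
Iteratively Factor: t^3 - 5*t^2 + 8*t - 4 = (t - 2)*(t^2 - 3*t + 2) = (t - 2)^2*(t - 1)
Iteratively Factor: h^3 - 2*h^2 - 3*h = (h - 3)*(h^2 + h) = h*(h - 3)*(h + 1)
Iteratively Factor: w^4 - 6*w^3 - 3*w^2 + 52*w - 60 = (w - 2)*(w^3 - 4*w^2 - 11*w + 30) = (w - 5)*(w - 2)*(w^2 + w - 6) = (w - 5)*(w - 2)*(w + 3)*(w - 2)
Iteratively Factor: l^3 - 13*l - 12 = (l + 3)*(l^2 - 3*l - 4) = (l + 1)*(l + 3)*(l - 4)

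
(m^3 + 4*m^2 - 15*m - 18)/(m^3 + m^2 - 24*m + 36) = (m + 1)/(m - 2)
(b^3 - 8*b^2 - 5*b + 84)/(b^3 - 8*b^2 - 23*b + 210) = (b^2 - b - 12)/(b^2 - b - 30)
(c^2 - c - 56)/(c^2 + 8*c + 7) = (c - 8)/(c + 1)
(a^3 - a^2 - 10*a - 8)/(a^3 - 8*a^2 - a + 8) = (a^2 - 2*a - 8)/(a^2 - 9*a + 8)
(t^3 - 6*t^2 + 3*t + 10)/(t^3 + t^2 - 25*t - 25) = (t - 2)/(t + 5)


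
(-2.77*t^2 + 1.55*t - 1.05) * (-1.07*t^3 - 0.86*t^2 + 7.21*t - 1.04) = 2.9639*t^5 + 0.7237*t^4 - 20.1812*t^3 + 14.9593*t^2 - 9.1825*t + 1.092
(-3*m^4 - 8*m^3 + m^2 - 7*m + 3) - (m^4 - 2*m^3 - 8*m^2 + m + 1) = -4*m^4 - 6*m^3 + 9*m^2 - 8*m + 2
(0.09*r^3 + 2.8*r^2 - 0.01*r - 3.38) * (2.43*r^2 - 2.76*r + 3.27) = 0.2187*r^5 + 6.5556*r^4 - 7.458*r^3 + 0.970199999999999*r^2 + 9.2961*r - 11.0526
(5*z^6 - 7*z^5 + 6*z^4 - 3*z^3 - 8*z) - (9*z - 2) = 5*z^6 - 7*z^5 + 6*z^4 - 3*z^3 - 17*z + 2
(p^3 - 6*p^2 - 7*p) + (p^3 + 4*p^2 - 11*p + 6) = 2*p^3 - 2*p^2 - 18*p + 6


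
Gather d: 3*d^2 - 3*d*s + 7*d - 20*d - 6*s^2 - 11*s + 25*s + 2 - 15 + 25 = 3*d^2 + d*(-3*s - 13) - 6*s^2 + 14*s + 12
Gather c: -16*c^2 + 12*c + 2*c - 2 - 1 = -16*c^2 + 14*c - 3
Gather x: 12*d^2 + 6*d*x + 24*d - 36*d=12*d^2 + 6*d*x - 12*d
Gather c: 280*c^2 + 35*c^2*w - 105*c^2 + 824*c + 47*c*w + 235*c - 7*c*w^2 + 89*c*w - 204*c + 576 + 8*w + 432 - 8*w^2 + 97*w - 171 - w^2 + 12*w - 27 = c^2*(35*w + 175) + c*(-7*w^2 + 136*w + 855) - 9*w^2 + 117*w + 810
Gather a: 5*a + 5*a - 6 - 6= 10*a - 12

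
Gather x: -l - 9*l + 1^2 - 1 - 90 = -10*l - 90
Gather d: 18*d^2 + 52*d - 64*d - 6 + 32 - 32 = 18*d^2 - 12*d - 6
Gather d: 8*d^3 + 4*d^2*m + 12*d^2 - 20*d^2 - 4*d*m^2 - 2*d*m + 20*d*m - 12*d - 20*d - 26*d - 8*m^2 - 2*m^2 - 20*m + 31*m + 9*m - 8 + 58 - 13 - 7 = 8*d^3 + d^2*(4*m - 8) + d*(-4*m^2 + 18*m - 58) - 10*m^2 + 20*m + 30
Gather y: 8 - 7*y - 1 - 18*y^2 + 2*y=-18*y^2 - 5*y + 7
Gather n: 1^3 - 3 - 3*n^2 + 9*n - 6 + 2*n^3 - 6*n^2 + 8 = 2*n^3 - 9*n^2 + 9*n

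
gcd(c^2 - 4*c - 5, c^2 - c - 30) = 1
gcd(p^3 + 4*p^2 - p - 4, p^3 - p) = p^2 - 1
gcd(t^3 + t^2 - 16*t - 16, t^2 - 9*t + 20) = t - 4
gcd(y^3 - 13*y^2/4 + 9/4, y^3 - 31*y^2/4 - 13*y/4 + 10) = y - 1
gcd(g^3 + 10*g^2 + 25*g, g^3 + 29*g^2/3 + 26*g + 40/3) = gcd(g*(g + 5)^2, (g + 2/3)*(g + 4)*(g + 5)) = g + 5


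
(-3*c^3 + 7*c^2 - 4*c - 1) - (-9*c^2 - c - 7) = -3*c^3 + 16*c^2 - 3*c + 6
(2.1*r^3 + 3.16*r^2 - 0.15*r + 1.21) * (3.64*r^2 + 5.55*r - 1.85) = 7.644*r^5 + 23.1574*r^4 + 13.107*r^3 - 2.2741*r^2 + 6.993*r - 2.2385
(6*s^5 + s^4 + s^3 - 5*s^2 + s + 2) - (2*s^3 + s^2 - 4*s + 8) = 6*s^5 + s^4 - s^3 - 6*s^2 + 5*s - 6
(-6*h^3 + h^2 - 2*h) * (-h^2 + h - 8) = 6*h^5 - 7*h^4 + 51*h^3 - 10*h^2 + 16*h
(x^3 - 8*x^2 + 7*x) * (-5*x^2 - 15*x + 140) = -5*x^5 + 25*x^4 + 225*x^3 - 1225*x^2 + 980*x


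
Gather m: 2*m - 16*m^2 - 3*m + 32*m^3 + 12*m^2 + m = 32*m^3 - 4*m^2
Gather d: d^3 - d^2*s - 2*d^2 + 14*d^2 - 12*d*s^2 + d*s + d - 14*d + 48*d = d^3 + d^2*(12 - s) + d*(-12*s^2 + s + 35)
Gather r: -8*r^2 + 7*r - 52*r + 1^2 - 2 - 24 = -8*r^2 - 45*r - 25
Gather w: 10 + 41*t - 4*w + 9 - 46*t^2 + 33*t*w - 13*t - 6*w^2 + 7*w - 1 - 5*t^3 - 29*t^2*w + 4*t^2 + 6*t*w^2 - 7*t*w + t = -5*t^3 - 42*t^2 + 29*t + w^2*(6*t - 6) + w*(-29*t^2 + 26*t + 3) + 18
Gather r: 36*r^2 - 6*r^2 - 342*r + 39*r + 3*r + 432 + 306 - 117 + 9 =30*r^2 - 300*r + 630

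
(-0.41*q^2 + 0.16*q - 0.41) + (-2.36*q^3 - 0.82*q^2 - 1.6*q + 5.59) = -2.36*q^3 - 1.23*q^2 - 1.44*q + 5.18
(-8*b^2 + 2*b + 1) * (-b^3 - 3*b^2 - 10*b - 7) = 8*b^5 + 22*b^4 + 73*b^3 + 33*b^2 - 24*b - 7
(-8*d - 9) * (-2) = 16*d + 18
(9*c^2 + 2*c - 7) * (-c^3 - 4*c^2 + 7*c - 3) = -9*c^5 - 38*c^4 + 62*c^3 + 15*c^2 - 55*c + 21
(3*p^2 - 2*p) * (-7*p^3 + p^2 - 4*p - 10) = -21*p^5 + 17*p^4 - 14*p^3 - 22*p^2 + 20*p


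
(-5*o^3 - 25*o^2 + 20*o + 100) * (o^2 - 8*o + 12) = -5*o^5 + 15*o^4 + 160*o^3 - 360*o^2 - 560*o + 1200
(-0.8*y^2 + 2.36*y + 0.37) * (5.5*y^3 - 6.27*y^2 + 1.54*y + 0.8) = -4.4*y^5 + 17.996*y^4 - 13.9942*y^3 + 0.6745*y^2 + 2.4578*y + 0.296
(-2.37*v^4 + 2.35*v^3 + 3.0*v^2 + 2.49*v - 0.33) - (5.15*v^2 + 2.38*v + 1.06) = -2.37*v^4 + 2.35*v^3 - 2.15*v^2 + 0.11*v - 1.39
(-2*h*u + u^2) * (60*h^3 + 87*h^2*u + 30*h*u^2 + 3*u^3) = -120*h^4*u - 114*h^3*u^2 + 27*h^2*u^3 + 24*h*u^4 + 3*u^5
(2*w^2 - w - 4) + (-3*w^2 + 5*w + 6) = -w^2 + 4*w + 2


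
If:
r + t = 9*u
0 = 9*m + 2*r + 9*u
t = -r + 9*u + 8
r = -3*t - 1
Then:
No Solution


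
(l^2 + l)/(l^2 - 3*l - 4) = l/(l - 4)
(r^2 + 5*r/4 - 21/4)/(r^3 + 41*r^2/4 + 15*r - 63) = (r + 3)/(r^2 + 12*r + 36)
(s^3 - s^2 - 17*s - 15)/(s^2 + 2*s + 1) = (s^2 - 2*s - 15)/(s + 1)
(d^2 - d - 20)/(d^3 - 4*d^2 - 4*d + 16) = (d^2 - d - 20)/(d^3 - 4*d^2 - 4*d + 16)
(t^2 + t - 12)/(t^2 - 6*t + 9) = (t + 4)/(t - 3)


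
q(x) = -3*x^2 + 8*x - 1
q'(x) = 8 - 6*x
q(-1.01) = -12.14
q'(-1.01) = 14.06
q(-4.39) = -93.94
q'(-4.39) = 34.34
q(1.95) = 3.19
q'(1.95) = -3.70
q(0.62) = 2.81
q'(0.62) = 4.28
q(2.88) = -2.84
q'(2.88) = -9.28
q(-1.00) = -12.00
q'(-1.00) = 14.00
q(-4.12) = -84.88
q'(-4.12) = 32.72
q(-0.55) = -6.31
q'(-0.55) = 11.30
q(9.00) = -172.00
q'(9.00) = -46.00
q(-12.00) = -529.00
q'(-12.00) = 80.00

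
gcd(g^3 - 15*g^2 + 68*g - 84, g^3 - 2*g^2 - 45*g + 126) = g - 6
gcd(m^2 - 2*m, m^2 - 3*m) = m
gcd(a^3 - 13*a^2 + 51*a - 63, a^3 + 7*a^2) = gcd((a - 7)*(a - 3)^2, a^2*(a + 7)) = 1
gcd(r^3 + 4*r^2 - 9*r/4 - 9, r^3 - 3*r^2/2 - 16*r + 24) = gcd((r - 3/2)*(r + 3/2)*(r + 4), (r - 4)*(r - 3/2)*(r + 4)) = r^2 + 5*r/2 - 6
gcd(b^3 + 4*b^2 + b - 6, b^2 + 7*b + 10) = b + 2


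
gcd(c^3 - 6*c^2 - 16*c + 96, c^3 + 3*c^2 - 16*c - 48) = c^2 - 16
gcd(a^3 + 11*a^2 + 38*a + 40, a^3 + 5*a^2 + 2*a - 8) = a^2 + 6*a + 8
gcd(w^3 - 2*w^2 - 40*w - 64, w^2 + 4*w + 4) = w + 2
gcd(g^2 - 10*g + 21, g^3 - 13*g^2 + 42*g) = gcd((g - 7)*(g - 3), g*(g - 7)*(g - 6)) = g - 7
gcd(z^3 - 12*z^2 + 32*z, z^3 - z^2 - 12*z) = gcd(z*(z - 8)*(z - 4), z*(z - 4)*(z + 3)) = z^2 - 4*z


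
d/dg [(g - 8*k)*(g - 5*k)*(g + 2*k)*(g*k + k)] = k*(4*g^3 - 33*g^2*k + 3*g^2 + 28*g*k^2 - 22*g*k + 80*k^3 + 14*k^2)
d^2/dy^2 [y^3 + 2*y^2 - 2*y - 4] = 6*y + 4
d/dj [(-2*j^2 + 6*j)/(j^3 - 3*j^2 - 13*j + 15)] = 2*(j^4 - 6*j^3 + 22*j^2 - 30*j + 45)/(j^6 - 6*j^5 - 17*j^4 + 108*j^3 + 79*j^2 - 390*j + 225)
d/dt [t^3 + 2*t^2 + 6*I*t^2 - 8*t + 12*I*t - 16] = 3*t^2 + t*(4 + 12*I) - 8 + 12*I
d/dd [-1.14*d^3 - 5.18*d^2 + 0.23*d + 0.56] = -3.42*d^2 - 10.36*d + 0.23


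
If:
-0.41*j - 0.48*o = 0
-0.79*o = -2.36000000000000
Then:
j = -3.50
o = 2.99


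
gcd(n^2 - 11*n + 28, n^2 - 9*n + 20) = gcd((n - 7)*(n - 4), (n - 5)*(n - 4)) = n - 4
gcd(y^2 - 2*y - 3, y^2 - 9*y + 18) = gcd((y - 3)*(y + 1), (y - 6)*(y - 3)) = y - 3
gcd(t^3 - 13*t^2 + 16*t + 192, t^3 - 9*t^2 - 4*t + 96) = t^2 - 5*t - 24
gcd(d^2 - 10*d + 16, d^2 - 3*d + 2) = d - 2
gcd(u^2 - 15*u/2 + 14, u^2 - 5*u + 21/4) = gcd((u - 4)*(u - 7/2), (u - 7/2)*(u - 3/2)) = u - 7/2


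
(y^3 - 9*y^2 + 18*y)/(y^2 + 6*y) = (y^2 - 9*y + 18)/(y + 6)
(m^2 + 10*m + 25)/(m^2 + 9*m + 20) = (m + 5)/(m + 4)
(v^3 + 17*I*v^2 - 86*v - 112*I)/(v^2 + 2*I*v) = v + 15*I - 56/v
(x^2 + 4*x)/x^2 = (x + 4)/x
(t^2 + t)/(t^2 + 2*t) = (t + 1)/(t + 2)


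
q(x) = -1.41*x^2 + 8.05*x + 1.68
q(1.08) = 8.73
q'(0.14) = 7.66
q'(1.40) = 4.10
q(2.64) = 13.10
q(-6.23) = -103.20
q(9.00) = -40.08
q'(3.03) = -0.49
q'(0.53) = 6.56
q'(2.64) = 0.61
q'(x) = 8.05 - 2.82*x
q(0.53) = 5.55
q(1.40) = 10.19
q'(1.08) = 5.00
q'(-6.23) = 25.62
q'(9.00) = -17.33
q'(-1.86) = 13.30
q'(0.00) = 8.05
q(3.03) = 13.13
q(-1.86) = -18.17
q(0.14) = 2.78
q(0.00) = 1.68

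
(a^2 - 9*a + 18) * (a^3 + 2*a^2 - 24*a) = a^5 - 7*a^4 - 24*a^3 + 252*a^2 - 432*a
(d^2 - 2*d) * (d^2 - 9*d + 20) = d^4 - 11*d^3 + 38*d^2 - 40*d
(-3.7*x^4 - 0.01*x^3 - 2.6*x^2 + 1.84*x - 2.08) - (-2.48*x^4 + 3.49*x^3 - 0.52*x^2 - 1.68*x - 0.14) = -1.22*x^4 - 3.5*x^3 - 2.08*x^2 + 3.52*x - 1.94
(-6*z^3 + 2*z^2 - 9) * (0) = 0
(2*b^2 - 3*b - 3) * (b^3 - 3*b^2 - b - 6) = 2*b^5 - 9*b^4 + 4*b^3 + 21*b + 18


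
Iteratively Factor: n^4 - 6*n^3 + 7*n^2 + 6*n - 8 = (n + 1)*(n^3 - 7*n^2 + 14*n - 8) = (n - 4)*(n + 1)*(n^2 - 3*n + 2) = (n - 4)*(n - 1)*(n + 1)*(n - 2)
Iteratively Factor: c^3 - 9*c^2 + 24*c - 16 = (c - 4)*(c^2 - 5*c + 4) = (c - 4)^2*(c - 1)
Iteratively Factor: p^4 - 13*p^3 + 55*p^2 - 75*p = (p - 3)*(p^3 - 10*p^2 + 25*p) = (p - 5)*(p - 3)*(p^2 - 5*p) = (p - 5)^2*(p - 3)*(p)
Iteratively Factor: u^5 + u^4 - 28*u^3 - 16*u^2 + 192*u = (u - 3)*(u^4 + 4*u^3 - 16*u^2 - 64*u) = (u - 3)*(u + 4)*(u^3 - 16*u) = u*(u - 3)*(u + 4)*(u^2 - 16) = u*(u - 3)*(u + 4)^2*(u - 4)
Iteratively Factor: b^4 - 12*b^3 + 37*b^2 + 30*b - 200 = (b + 2)*(b^3 - 14*b^2 + 65*b - 100) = (b - 5)*(b + 2)*(b^2 - 9*b + 20) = (b - 5)^2*(b + 2)*(b - 4)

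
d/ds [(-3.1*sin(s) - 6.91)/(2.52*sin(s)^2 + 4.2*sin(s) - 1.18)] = (7.812*sin(s)^2 + 34.8264*sin(s) + 32.68)*cos(s)/(6.3504*sin(s)^4 + 21.168*sin(s)^3 + 11.6928*sin(s)^2 - 9.912*sin(s) + 1.3924)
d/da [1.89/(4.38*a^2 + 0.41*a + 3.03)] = (-16.5564*a - 0.7749)/(4.38*a^2 + 0.41*a + 3.03)^2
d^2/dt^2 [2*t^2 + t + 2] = 4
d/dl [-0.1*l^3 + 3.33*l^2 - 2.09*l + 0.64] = -0.3*l^2 + 6.66*l - 2.09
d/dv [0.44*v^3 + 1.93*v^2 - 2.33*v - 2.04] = 1.32*v^2 + 3.86*v - 2.33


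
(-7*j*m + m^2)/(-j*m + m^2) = (7*j - m)/(j - m)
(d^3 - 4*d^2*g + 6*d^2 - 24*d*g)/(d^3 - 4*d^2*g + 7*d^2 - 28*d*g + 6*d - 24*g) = d/(d + 1)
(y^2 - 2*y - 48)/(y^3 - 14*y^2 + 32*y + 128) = (y + 6)/(y^2 - 6*y - 16)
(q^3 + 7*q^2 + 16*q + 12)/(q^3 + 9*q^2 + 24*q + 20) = (q + 3)/(q + 5)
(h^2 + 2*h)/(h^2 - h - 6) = h/(h - 3)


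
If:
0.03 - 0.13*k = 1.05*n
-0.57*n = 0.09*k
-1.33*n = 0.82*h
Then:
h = -0.21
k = -0.84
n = 0.13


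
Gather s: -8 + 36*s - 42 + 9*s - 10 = 45*s - 60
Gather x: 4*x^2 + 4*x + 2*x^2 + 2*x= 6*x^2 + 6*x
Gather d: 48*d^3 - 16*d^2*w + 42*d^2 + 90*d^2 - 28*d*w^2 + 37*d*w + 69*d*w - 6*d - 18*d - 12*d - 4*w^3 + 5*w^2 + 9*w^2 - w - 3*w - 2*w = 48*d^3 + d^2*(132 - 16*w) + d*(-28*w^2 + 106*w - 36) - 4*w^3 + 14*w^2 - 6*w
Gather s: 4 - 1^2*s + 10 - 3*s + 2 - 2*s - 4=12 - 6*s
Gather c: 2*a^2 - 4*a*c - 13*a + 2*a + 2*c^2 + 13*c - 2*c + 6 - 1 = 2*a^2 - 11*a + 2*c^2 + c*(11 - 4*a) + 5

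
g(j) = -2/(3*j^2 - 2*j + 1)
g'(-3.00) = -0.03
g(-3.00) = -0.06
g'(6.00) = 0.01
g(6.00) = -0.02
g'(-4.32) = -0.01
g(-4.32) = -0.03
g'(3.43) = 0.04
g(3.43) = -0.07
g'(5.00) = 0.01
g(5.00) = -0.03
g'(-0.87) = -0.58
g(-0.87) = -0.40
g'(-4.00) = -0.02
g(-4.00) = -0.04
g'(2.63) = 0.10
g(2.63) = -0.12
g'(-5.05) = -0.01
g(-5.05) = -0.02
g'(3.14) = 0.06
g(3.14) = -0.08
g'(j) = -2*(2 - 6*j)/(3*j^2 - 2*j + 1)^2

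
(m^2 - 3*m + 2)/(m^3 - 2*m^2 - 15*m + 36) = (m^2 - 3*m + 2)/(m^3 - 2*m^2 - 15*m + 36)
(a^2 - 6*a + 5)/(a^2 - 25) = (a - 1)/(a + 5)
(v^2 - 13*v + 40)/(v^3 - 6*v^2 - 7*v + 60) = (v - 8)/(v^2 - v - 12)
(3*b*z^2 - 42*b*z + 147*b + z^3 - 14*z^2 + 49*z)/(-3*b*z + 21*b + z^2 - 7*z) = (3*b*z - 21*b + z^2 - 7*z)/(-3*b + z)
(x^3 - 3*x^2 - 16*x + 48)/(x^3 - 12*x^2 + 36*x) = (x^3 - 3*x^2 - 16*x + 48)/(x*(x^2 - 12*x + 36))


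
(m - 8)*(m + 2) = m^2 - 6*m - 16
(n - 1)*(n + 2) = n^2 + n - 2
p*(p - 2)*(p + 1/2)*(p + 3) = p^4 + 3*p^3/2 - 11*p^2/2 - 3*p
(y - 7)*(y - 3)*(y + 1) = y^3 - 9*y^2 + 11*y + 21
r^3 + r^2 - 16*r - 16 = (r - 4)*(r + 1)*(r + 4)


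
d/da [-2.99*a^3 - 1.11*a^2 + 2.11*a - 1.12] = -8.97*a^2 - 2.22*a + 2.11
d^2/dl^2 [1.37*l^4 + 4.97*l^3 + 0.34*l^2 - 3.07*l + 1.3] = 16.44*l^2 + 29.82*l + 0.68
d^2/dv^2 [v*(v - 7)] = 2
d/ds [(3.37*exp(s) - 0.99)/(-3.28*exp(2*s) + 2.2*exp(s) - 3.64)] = (11.0536*exp(2*s) - 6.4944*exp(s) - 10.0888)*exp(s)/(10.7584*exp(4*s) - 14.432*exp(3*s) + 28.7184*exp(2*s) - 16.016*exp(s) + 13.2496)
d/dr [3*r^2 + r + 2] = 6*r + 1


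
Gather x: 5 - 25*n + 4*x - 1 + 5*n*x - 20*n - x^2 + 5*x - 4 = -45*n - x^2 + x*(5*n + 9)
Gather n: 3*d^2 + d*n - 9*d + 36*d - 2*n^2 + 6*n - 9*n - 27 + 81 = 3*d^2 + 27*d - 2*n^2 + n*(d - 3) + 54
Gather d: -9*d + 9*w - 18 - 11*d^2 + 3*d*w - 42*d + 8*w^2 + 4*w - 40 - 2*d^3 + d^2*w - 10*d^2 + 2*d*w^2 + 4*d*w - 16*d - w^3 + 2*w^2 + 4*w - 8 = -2*d^3 + d^2*(w - 21) + d*(2*w^2 + 7*w - 67) - w^3 + 10*w^2 + 17*w - 66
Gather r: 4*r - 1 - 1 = 4*r - 2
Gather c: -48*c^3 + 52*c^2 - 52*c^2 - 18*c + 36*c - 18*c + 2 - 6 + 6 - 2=-48*c^3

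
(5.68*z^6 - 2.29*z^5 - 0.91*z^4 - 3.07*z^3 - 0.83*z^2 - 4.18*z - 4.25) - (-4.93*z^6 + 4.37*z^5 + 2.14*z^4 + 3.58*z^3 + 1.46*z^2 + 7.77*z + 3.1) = 10.61*z^6 - 6.66*z^5 - 3.05*z^4 - 6.65*z^3 - 2.29*z^2 - 11.95*z - 7.35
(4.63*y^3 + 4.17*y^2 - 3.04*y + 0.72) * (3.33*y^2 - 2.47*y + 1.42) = 15.4179*y^5 + 2.45*y^4 - 13.8485*y^3 + 15.8278*y^2 - 6.0952*y + 1.0224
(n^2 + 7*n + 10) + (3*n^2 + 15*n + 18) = 4*n^2 + 22*n + 28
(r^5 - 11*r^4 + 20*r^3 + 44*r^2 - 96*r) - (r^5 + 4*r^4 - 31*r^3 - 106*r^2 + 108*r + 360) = -15*r^4 + 51*r^3 + 150*r^2 - 204*r - 360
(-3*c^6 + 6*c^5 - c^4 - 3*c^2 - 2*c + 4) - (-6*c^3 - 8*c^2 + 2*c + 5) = -3*c^6 + 6*c^5 - c^4 + 6*c^3 + 5*c^2 - 4*c - 1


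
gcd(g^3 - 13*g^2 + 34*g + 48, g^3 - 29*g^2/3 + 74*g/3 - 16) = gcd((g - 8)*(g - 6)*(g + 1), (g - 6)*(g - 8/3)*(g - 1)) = g - 6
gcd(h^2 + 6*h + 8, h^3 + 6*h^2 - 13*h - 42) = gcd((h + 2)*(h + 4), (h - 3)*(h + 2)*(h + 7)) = h + 2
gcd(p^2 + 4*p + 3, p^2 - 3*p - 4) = p + 1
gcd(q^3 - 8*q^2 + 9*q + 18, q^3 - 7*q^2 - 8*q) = q + 1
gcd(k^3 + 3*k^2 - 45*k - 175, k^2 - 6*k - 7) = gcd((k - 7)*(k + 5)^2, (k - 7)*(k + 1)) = k - 7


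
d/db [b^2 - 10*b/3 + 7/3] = 2*b - 10/3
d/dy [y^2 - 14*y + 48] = 2*y - 14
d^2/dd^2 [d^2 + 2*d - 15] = 2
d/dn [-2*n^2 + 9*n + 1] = 9 - 4*n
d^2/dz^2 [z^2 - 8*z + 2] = 2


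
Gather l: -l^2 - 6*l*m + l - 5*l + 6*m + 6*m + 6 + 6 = -l^2 + l*(-6*m - 4) + 12*m + 12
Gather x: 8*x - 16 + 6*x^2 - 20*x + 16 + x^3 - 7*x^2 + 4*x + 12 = x^3 - x^2 - 8*x + 12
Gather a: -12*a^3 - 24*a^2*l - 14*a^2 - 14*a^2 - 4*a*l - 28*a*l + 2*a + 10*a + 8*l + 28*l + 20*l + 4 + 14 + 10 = -12*a^3 + a^2*(-24*l - 28) + a*(12 - 32*l) + 56*l + 28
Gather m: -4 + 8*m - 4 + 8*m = 16*m - 8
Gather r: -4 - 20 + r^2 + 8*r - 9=r^2 + 8*r - 33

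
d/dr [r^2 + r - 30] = 2*r + 1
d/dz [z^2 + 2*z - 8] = 2*z + 2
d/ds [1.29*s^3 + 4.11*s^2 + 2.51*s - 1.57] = 3.87*s^2 + 8.22*s + 2.51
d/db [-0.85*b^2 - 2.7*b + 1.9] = -1.7*b - 2.7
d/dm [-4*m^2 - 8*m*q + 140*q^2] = -8*m - 8*q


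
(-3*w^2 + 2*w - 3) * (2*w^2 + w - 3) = -6*w^4 + w^3 + 5*w^2 - 9*w + 9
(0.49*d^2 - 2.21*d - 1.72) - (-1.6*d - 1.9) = 0.49*d^2 - 0.61*d + 0.18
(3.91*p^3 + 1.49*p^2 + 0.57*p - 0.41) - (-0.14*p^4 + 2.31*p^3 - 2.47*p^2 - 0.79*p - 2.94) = 0.14*p^4 + 1.6*p^3 + 3.96*p^2 + 1.36*p + 2.53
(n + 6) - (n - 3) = 9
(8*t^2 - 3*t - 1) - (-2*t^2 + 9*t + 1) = 10*t^2 - 12*t - 2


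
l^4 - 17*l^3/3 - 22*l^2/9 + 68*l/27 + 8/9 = (l - 6)*(l - 2/3)*(l + 1/3)*(l + 2/3)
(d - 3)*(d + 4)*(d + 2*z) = d^3 + 2*d^2*z + d^2 + 2*d*z - 12*d - 24*z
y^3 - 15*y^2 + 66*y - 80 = (y - 8)*(y - 5)*(y - 2)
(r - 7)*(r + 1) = r^2 - 6*r - 7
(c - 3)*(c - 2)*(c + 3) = c^3 - 2*c^2 - 9*c + 18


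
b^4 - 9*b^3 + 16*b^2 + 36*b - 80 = (b - 5)*(b - 4)*(b - 2)*(b + 2)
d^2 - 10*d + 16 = (d - 8)*(d - 2)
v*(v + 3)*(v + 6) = v^3 + 9*v^2 + 18*v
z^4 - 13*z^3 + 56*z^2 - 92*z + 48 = (z - 6)*(z - 4)*(z - 2)*(z - 1)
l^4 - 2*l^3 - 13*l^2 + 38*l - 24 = (l - 3)*(l - 2)*(l - 1)*(l + 4)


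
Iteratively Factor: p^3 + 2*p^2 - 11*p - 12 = (p + 1)*(p^2 + p - 12) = (p - 3)*(p + 1)*(p + 4)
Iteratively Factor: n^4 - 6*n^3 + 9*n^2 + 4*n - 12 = (n - 3)*(n^3 - 3*n^2 + 4) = (n - 3)*(n + 1)*(n^2 - 4*n + 4) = (n - 3)*(n - 2)*(n + 1)*(n - 2)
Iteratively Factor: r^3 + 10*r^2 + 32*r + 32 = (r + 2)*(r^2 + 8*r + 16) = (r + 2)*(r + 4)*(r + 4)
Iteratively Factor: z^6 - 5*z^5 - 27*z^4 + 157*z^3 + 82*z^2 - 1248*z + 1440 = (z - 5)*(z^5 - 27*z^3 + 22*z^2 + 192*z - 288) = (z - 5)*(z - 3)*(z^4 + 3*z^3 - 18*z^2 - 32*z + 96) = (z - 5)*(z - 3)*(z + 4)*(z^3 - z^2 - 14*z + 24) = (z - 5)*(z - 3)*(z + 4)^2*(z^2 - 5*z + 6) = (z - 5)*(z - 3)*(z - 2)*(z + 4)^2*(z - 3)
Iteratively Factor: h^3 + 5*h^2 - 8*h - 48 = (h - 3)*(h^2 + 8*h + 16) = (h - 3)*(h + 4)*(h + 4)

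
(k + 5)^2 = k^2 + 10*k + 25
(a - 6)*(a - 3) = a^2 - 9*a + 18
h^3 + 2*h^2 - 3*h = h*(h - 1)*(h + 3)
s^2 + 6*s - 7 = (s - 1)*(s + 7)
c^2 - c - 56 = (c - 8)*(c + 7)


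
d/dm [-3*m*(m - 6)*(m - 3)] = -9*m^2 + 54*m - 54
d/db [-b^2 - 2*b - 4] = -2*b - 2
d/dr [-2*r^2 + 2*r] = 2 - 4*r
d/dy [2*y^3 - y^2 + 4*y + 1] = 6*y^2 - 2*y + 4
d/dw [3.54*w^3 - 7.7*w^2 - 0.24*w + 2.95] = 10.62*w^2 - 15.4*w - 0.24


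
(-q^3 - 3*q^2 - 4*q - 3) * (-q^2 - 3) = q^5 + 3*q^4 + 7*q^3 + 12*q^2 + 12*q + 9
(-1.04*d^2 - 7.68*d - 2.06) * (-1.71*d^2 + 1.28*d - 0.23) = 1.7784*d^4 + 11.8016*d^3 - 6.0686*d^2 - 0.8704*d + 0.4738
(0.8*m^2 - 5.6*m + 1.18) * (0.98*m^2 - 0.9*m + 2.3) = 0.784*m^4 - 6.208*m^3 + 8.0364*m^2 - 13.942*m + 2.714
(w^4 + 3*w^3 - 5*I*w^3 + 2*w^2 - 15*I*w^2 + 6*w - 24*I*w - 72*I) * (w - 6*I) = w^5 + 3*w^4 - 11*I*w^4 - 28*w^3 - 33*I*w^3 - 84*w^2 - 36*I*w^2 - 144*w - 108*I*w - 432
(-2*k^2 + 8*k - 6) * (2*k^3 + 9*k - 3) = -4*k^5 + 16*k^4 - 30*k^3 + 78*k^2 - 78*k + 18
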